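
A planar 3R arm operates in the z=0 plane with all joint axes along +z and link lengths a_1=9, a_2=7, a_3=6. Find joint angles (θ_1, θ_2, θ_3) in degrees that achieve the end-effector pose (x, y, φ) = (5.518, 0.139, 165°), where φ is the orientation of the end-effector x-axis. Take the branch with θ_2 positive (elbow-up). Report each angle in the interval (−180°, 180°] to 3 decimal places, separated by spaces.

wrist centre = target − a_3·(cos φ, sin φ) = (11.3136, -1.4139)
cos θ_2 = (129.9957−9²−7²)/(2·9·7) = -0.0000; θ_2 = 90.0020° (elbow-up)
β = atan2(-1.4139,11.3136) = -7.1236°; ψ = atan2(7.0000,8.9998) = 37.8757°
θ_1 = β − ψ = -44.9993°
θ_3 = φ − θ_1 − θ_2 = 119.9974° (wrapped to (-180°,180°])

-44.999 90.002 119.997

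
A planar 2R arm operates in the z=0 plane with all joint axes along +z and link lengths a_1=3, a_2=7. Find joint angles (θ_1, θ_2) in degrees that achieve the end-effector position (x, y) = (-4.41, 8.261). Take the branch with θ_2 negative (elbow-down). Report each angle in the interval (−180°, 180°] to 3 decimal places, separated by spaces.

150.011 -45.012

cos θ_2 = (87.6922−3²−7²)/(2·3·7) = 0.7070; θ_2 = -45.0121° (elbow-down)
β = atan2(8.2610,-4.4100) = 118.0948°; ψ = atan2(-4.9508,7.9487) = -31.9164°
θ_1 = β − ψ = 150.0112°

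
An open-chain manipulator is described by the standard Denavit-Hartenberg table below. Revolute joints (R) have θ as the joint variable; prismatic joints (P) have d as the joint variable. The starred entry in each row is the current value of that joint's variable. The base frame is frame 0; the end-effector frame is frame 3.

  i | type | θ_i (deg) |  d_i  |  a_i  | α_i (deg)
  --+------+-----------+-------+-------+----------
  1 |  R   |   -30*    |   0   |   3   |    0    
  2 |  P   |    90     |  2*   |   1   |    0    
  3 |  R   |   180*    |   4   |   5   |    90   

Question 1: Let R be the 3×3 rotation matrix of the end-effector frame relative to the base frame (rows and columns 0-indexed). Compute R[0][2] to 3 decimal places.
End-effector z-axis (col 2 of R) = (-0.8660,0.5000,0.0000)
R[0][2] = -0.8660

-0.866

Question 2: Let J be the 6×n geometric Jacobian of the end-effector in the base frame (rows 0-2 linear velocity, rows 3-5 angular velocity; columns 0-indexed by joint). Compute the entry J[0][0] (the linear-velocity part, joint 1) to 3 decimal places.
4.964

axis z_0 = ẑ; lever o_n−o_0 = (0.5981,-4.9641,6.0000)
cross product → J_v[:, 0] = (4.9641,0.5981,-0.0000)
J_ω[:, 0] = z_0
entry J[0][0] = 4.9641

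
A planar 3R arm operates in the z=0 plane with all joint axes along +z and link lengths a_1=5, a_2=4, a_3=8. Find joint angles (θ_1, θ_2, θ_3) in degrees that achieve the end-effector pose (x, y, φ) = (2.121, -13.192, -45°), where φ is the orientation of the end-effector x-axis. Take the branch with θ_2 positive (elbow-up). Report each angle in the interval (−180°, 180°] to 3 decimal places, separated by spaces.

wrist centre = target − a_3·(cos φ, sin φ) = (-3.5359, -7.5351)
cos θ_2 = (69.2807−5²−4²)/(2·5·4) = 0.7070; θ_2 = 45.0073° (elbow-up)
β = atan2(-7.5351,-3.5359) = -115.1382°; ψ = atan2(2.8288,7.8281) = 19.8681°
θ_1 = β − ψ = -135.0063°
θ_3 = φ − θ_1 − θ_2 = 44.9990° (wrapped to (-180°,180°])

-135.006 45.007 44.999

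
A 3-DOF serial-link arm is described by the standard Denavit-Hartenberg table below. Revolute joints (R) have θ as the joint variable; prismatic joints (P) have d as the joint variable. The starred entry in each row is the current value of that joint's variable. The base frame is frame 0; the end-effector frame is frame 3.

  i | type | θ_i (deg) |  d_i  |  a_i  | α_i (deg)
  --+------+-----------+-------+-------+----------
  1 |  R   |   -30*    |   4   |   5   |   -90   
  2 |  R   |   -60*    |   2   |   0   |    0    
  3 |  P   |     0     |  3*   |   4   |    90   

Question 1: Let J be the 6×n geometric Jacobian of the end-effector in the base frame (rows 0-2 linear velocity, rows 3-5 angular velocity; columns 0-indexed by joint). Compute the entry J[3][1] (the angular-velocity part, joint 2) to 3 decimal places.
axis z_1 = (0.5000,0.8660,0.0000); lever o_n−o_1 = (4.2321,3.3301,3.4641)
cross product → J_v[:, 1] = (3.0000,-1.7321,-2.0000)
J_ω[:, 1] = z_1
entry J[3][1] = 0.5000

0.500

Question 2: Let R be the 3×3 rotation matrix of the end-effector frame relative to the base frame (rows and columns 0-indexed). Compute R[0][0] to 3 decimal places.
End-effector x-axis (col 0 of R) = (0.4330,-0.2500,0.8660)
R[0][0] = 0.4330

0.433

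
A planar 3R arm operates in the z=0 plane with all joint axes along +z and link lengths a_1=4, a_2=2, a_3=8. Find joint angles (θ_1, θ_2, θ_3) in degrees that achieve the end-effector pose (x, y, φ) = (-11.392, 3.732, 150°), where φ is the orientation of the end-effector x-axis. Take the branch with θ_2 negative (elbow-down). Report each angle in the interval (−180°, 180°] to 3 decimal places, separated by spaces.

wrist centre = target − a_3·(cos φ, sin φ) = (-4.4638, -0.2680)
cos θ_2 = (19.9973−4²−2²)/(2·4·2) = -0.0002; θ_2 = -90.0096° (elbow-down)
β = atan2(-0.2680,-4.4638) = -176.5642°; ψ = atan2(-2.0000,3.9997) = -26.5670°
θ_1 = β − ψ = -149.9972°
θ_3 = φ − θ_1 − θ_2 = 30.0068° (wrapped to (-180°,180°])

-149.997 -90.010 30.007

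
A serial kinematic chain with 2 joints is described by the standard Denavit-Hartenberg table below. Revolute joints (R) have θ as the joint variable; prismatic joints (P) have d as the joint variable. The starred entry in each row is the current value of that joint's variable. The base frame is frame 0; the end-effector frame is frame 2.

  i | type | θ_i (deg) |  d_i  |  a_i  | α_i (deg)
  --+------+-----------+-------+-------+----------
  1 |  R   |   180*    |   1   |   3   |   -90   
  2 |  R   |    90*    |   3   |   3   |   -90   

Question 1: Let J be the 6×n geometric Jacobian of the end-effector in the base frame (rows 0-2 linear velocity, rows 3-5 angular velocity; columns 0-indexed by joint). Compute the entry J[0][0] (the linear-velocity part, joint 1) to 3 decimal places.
axis z_0 = ẑ; lever o_n−o_0 = (-3.0000,-3.0000,-2.0000)
cross product → J_v[:, 0] = (3.0000,-3.0000,0.0000)
J_ω[:, 0] = z_0
entry J[0][0] = 3.0000

3.000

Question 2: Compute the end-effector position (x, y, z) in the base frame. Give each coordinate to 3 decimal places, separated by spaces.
-3.000 -3.000 -2.000

after link 1: o_1 = (-3.0000, 0.0000, 1.0000)
after link 2: o_2 = (-3.0000, -3.0000, -2.0000)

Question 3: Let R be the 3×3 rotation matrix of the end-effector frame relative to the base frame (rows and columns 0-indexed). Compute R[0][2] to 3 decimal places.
1.000

End-effector z-axis (col 2 of R) = (1.0000,-0.0000,-0.0000)
R[0][2] = 1.0000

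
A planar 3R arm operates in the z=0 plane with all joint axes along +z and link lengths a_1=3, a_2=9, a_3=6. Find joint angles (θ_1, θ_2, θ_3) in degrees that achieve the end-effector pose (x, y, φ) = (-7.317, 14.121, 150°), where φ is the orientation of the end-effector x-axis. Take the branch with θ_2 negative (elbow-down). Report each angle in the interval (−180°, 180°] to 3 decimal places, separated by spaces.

wrist centre = target − a_3·(cos φ, sin φ) = (-2.1208, 11.1210)
cos θ_2 = (128.1746−3²−9²)/(2·3·9) = 0.7069; θ_2 = -45.0137° (elbow-down)
β = atan2(11.1210,-2.1208) = 100.7970°; ψ = atan2(-6.3655,9.3624) = -34.2116°
θ_1 = β − ψ = 135.0087°
θ_3 = φ − θ_1 − θ_2 = 60.0050° (wrapped to (-180°,180°])

135.009 -45.014 60.005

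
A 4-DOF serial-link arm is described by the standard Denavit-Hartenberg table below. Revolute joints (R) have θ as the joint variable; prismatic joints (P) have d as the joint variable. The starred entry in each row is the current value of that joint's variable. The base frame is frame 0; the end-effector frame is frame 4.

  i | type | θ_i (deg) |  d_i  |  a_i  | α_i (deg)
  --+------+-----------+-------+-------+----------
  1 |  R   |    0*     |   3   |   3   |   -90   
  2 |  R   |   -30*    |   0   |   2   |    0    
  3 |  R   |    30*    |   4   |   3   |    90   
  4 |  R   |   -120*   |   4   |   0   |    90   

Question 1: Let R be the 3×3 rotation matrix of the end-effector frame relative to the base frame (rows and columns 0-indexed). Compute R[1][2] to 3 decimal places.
0.500

End-effector z-axis (col 2 of R) = (-0.8660,0.5000,0.0000)
R[1][2] = 0.5000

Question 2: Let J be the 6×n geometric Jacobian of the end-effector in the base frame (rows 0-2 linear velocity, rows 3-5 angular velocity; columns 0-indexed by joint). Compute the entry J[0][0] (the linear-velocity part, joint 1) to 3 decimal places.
-4.000

axis z_0 = ẑ; lever o_n−o_0 = (7.7321,4.0000,8.0000)
cross product → J_v[:, 0] = (-4.0000,7.7321,0.0000)
J_ω[:, 0] = z_0
entry J[0][0] = -4.0000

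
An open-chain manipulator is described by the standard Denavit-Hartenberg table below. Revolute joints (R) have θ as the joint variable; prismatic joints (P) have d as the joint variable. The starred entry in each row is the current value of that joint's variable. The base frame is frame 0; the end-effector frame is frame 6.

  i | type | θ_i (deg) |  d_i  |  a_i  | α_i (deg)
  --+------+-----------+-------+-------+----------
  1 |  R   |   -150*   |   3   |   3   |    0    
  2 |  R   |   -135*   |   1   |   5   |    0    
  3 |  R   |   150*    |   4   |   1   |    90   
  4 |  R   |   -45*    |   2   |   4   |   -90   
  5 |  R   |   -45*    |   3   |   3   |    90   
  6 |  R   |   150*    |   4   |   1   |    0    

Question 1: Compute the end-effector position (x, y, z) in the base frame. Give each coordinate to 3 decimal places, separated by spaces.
after link 1: o_1 = (-2.5981, -1.5000, 3.0000)
after link 2: o_2 = (-1.3040, 3.3296, 4.0000)
after link 3: o_3 = (-2.0111, 2.6225, 8.0000)
after link 4: o_4 = (-5.4253, 2.0367, 5.1716)
after link 5: o_5 = (-9.4860, 0.9761, 5.7929)
after link 6: o_6 = (-9.5825, 4.0135, 8.5795)

-9.583 4.013 8.579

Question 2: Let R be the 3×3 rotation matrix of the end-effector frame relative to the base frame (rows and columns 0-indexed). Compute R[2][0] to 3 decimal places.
End-effector x-axis (col 0 of R) = (0.4892,-0.3768,0.7866)
R[2][0] = 0.7866

0.787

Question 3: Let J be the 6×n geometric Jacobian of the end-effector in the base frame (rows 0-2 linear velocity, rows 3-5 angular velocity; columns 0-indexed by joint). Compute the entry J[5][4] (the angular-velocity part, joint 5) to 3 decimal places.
axis z_4 = (-0.5000,-0.5000,0.7071); lever o_n−o_4 = (-4.1572,1.9767,3.4079)
cross product → J_v[:, 4] = (-3.1017,-1.2357,-3.0670)
J_ω[:, 4] = z_4
entry J[5][4] = 0.7071

0.707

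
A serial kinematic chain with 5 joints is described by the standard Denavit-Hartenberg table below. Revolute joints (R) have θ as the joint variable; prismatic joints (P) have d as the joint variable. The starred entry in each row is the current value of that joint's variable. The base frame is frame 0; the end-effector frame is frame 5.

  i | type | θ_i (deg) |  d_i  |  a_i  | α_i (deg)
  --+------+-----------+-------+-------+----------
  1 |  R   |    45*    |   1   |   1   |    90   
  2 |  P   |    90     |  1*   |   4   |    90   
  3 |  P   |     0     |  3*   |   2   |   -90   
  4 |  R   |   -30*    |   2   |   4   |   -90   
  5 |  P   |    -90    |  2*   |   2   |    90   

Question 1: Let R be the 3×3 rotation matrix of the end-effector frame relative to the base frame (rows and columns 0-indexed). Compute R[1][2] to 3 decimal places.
End-effector z-axis (col 2 of R) = (-0.3536,-0.3536,-0.8660)
R[1][2] = -0.3536

-0.354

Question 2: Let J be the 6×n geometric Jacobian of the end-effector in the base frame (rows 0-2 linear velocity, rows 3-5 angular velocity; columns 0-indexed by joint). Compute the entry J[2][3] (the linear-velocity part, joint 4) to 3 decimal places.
axis z_3 = (0.7071,-0.7071,0.0000); lever o_n−o_3 = (3.0179,-2.6390,4.4641)
cross product → J_v[:, 3] = (-3.1566,-3.1566,0.2679)
J_ω[:, 3] = z_3
entry J[2][3] = 0.2679

0.268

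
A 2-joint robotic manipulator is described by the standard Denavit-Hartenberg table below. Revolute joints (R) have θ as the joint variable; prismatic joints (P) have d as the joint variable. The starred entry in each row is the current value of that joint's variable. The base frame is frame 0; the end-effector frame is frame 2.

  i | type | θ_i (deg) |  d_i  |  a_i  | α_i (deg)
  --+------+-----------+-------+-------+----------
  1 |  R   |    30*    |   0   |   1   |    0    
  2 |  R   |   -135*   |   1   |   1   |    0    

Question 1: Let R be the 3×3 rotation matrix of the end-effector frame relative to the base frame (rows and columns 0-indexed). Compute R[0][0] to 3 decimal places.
End-effector x-axis (col 0 of R) = (-0.2588,-0.9659,0.0000)
R[0][0] = -0.2588

-0.259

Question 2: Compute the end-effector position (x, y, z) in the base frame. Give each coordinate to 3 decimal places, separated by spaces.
0.607 -0.466 1.000

after link 1: o_1 = (0.8660, 0.5000, 0.0000)
after link 2: o_2 = (0.6072, -0.4659, 1.0000)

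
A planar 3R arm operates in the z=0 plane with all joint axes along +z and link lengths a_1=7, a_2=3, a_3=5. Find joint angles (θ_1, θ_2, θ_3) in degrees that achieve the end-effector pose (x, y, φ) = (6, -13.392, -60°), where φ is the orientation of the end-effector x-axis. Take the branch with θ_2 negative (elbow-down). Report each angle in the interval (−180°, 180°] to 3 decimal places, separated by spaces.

-59.995 -30.015 30.010

wrist centre = target − a_3·(cos φ, sin φ) = (3.5000, -9.0619)
cos θ_2 = (94.3675−7²−3²)/(2·7·3) = 0.8659; θ_2 = -30.0151° (elbow-down)
β = atan2(-9.0619,3.5000) = -68.8818°; ψ = atan2(-1.5007,9.5977) = -8.8868°
θ_1 = β − ψ = -59.9950°
θ_3 = φ − θ_1 − θ_2 = 30.0101° (wrapped to (-180°,180°])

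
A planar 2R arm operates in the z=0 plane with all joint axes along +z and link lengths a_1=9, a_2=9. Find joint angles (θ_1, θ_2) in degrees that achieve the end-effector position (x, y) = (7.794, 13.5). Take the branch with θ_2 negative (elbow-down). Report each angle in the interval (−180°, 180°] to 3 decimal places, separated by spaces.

90.001 -60.001

cos θ_2 = (242.9964−9²−9²)/(2·9·9) = 0.5000; θ_2 = -60.0015° (elbow-down)
β = atan2(13.5000,7.7940) = 60.0007°; ψ = atan2(-7.7943,13.4998) = -30.0007°
θ_1 = β − ψ = 90.0015°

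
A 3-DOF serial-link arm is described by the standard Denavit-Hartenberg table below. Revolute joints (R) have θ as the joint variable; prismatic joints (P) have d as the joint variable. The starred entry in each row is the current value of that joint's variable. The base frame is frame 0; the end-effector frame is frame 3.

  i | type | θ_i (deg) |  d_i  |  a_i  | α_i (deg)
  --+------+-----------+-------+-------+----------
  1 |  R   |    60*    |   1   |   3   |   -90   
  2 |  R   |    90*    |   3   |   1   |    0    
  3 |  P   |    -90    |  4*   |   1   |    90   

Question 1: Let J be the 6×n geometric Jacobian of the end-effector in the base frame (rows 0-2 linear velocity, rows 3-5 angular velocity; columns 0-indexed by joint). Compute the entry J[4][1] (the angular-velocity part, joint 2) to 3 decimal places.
axis z_1 = (-0.8660,0.5000,0.0000); lever o_n−o_1 = (-5.5622,4.3660,-1.0000)
cross product → J_v[:, 1] = (-0.5000,-0.8660,-1.0000)
J_ω[:, 1] = z_1
entry J[4][1] = 0.5000

0.500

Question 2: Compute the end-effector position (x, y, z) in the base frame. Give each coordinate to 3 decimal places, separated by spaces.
-4.062 6.964 0.000

after link 1: o_1 = (1.5000, 2.5981, 1.0000)
after link 2: o_2 = (-1.0981, 4.0981, 0.0000)
after link 3: o_3 = (-4.0622, 6.9641, 0.0000)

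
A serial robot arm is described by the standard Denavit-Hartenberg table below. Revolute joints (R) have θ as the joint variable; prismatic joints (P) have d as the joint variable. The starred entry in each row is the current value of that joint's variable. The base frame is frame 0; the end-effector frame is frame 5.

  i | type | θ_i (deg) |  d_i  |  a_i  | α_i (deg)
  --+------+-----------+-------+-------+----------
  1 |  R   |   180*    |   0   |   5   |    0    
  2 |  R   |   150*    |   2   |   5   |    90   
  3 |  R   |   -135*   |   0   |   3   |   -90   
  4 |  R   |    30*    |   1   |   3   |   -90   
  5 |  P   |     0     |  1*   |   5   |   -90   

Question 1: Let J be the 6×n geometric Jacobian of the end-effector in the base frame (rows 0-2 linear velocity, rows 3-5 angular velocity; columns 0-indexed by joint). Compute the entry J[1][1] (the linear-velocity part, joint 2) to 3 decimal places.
axis z_1 = (0.0000,0.0000,1.0000); lever o_n−o_1 = (1.6019,4.6939,-5.3739)
cross product → J_v[:, 1] = (-4.6939,1.6019,0.0000)
J_ω[:, 1] = z_1
entry J[1][1] = 1.6019

1.602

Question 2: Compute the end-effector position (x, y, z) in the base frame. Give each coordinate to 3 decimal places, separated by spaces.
-3.398 4.694 -5.374

after link 1: o_1 = (-5.0000, 0.0000, 0.0000)
after link 2: o_2 = (-0.6699, -2.5000, 2.0000)
after link 3: o_3 = (-2.5070, -1.4393, -0.1213)
after link 4: o_4 = (-2.7356, 0.4247, -2.6655)
after link 5: o_5 = (-3.3981, 4.6939, -5.3739)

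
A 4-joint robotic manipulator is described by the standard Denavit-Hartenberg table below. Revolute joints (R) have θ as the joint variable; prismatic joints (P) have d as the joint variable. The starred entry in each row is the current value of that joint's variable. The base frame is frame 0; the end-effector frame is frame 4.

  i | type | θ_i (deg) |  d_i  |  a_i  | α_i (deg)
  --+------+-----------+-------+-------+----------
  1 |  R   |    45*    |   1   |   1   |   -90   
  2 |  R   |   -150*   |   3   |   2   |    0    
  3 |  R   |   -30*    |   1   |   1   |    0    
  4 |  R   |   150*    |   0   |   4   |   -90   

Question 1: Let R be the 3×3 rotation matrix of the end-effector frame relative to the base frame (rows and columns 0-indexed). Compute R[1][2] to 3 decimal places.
0.354

End-effector z-axis (col 2 of R) = (0.3536,0.3536,-0.8660)
R[1][2] = 0.3536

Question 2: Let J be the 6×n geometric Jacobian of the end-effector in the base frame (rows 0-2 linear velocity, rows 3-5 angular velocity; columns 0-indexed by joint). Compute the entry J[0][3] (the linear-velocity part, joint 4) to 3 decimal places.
1.414

axis z_3 = (-0.7071,0.7071,0.0000); lever o_n−o_3 = (2.4495,2.4495,2.0000)
cross product → J_v[:, 3] = (1.4142,1.4142,-3.4641)
J_ω[:, 3] = z_3
entry J[0][3] = 1.4142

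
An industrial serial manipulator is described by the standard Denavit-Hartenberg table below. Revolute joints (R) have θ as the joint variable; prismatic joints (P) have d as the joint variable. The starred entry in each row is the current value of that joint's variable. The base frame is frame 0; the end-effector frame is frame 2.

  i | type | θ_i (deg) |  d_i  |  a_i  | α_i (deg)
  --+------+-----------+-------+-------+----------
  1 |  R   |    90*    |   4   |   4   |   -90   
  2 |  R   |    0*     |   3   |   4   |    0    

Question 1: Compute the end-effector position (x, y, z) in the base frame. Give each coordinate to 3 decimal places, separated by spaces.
after link 1: o_1 = (0.0000, 4.0000, 4.0000)
after link 2: o_2 = (-3.0000, 8.0000, 4.0000)

-3.000 8.000 4.000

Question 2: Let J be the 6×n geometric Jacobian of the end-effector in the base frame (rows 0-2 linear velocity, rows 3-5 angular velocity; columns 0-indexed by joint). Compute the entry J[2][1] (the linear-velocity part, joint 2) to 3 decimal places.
axis z_1 = (-1.0000,0.0000,0.0000); lever o_n−o_1 = (-3.0000,4.0000,0.0000)
cross product → J_v[:, 1] = (-0.0000,-0.0000,-4.0000)
J_ω[:, 1] = z_1
entry J[2][1] = -4.0000

-4.000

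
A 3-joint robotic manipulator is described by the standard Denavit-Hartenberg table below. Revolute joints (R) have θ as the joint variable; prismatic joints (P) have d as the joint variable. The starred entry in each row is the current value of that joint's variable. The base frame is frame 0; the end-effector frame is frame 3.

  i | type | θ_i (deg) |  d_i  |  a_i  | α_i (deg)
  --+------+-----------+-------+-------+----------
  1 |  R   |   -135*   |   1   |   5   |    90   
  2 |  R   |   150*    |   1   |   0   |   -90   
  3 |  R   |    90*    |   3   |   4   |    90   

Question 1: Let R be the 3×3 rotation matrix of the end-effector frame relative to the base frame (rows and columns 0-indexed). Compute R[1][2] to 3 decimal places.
End-effector z-axis (col 2 of R) = (0.6124,0.6124,0.5000)
R[1][2] = 0.6124

0.612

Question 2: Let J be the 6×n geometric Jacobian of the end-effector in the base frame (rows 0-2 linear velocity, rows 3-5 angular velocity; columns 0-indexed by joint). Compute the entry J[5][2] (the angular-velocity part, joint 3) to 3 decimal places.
axis z_2 = (0.3536,0.3536,-0.8660); lever o_n−o_2 = (3.8891,-1.7678,-2.5981)
cross product → J_v[:, 2] = (-2.4495,-2.4495,-2.0000)
J_ω[:, 2] = z_2
entry J[5][2] = -0.8660

-0.866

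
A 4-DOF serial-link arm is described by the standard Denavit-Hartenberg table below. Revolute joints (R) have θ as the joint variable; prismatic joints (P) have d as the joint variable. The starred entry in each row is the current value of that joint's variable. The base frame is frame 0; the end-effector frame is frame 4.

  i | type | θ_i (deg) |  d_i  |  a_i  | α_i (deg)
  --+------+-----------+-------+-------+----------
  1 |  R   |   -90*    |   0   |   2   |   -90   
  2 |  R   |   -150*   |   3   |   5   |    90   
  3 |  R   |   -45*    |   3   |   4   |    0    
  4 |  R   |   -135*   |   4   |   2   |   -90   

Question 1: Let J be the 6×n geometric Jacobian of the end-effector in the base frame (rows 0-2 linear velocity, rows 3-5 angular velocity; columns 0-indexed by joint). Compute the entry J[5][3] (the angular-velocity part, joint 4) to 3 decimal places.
-0.866

axis z_3 = (0.0000,0.5000,-0.8660); lever o_n−o_3 = (0.0000,0.2679,-4.4641)
cross product → J_v[:, 3] = (-2.0000,0.0000,-0.0000)
J_ω[:, 3] = z_3
entry J[5][3] = -0.8660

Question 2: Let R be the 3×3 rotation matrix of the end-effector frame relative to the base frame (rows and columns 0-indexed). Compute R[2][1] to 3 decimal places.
0.866

End-effector y-axis (col 1 of R) = (-0.0000,-0.5000,0.8660)
R[2][1] = 0.8660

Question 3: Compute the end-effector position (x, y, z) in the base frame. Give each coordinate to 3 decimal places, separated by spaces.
0.172 6.548 -3.148

after link 1: o_1 = (0.0000, -2.0000, 0.0000)
after link 2: o_2 = (3.0000, 2.3301, 2.5000)
after link 3: o_3 = (0.1716, 6.2796, 1.3161)
after link 4: o_4 = (0.1716, 6.5476, -3.1480)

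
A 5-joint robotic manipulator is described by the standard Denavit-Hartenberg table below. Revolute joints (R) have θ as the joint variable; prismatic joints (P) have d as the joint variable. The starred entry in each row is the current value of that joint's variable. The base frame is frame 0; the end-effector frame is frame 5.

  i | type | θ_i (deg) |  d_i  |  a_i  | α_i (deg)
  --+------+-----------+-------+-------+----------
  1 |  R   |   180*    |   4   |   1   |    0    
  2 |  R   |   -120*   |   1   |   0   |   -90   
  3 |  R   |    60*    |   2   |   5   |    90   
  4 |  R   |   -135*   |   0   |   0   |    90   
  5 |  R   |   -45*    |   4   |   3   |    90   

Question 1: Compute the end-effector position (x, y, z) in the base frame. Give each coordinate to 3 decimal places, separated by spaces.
after link 1: o_1 = (-1.0000, 0.0000, 4.0000)
after link 2: o_2 = (-1.0000, 0.0000, 5.0000)
after link 3: o_3 = (-1.4821, 3.1651, 0.6699)
after link 4: o_4 = (-1.4821, 3.1651, 0.6699)
after link 5: o_5 = (-4.6332, 0.3640, 3.3577)

-4.633 0.364 3.358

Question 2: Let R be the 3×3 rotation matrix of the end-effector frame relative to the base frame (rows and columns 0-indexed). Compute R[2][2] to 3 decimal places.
-0.787

End-effector z-axis (col 2 of R) = (-0.6142,-0.0638,-0.7866)
R[2][2] = -0.7866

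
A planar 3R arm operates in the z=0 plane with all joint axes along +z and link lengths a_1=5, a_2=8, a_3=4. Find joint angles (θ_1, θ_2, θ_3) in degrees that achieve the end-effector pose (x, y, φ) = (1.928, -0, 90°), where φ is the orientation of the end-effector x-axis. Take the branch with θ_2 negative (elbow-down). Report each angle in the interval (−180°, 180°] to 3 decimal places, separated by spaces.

51.472 -150.001 -171.471

wrist centre = target − a_3·(cos φ, sin φ) = (1.9280, -4.0000)
cos θ_2 = (19.7172−5²−8²)/(2·5·8) = -0.8660; θ_2 = -150.0011° (elbow-down)
β = atan2(-4.0000,1.9280) = -64.2659°; ψ = atan2(-3.9999,-1.9283) = -115.7381°
θ_1 = β − ψ = 51.4722°
θ_3 = φ − θ_1 − θ_2 = -171.4710° (wrapped to (-180°,180°])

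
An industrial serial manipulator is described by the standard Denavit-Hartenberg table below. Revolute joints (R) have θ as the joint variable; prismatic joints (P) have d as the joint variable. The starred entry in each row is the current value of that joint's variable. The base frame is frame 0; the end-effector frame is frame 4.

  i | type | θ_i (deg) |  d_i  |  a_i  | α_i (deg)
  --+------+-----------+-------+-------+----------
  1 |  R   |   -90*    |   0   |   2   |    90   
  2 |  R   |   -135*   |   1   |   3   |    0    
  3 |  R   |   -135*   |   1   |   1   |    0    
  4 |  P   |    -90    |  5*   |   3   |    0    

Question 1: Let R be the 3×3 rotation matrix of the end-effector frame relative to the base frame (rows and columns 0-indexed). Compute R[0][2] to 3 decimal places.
-1.000

End-effector z-axis (col 2 of R) = (-1.0000,-0.0000,0.0000)
R[0][2] = -1.0000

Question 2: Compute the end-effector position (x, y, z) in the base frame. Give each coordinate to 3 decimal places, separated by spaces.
-7.000 -2.879 -1.121

after link 1: o_1 = (0.0000, -2.0000, 0.0000)
after link 2: o_2 = (-1.0000, 0.1213, -2.1213)
after link 3: o_3 = (-2.0000, 0.1213, -1.1213)
after link 4: o_4 = (-7.0000, -2.8787, -1.1213)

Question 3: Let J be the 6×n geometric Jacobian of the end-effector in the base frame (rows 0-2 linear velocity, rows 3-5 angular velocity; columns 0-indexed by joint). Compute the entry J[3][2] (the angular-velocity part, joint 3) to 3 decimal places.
axis z_2 = (-1.0000,-0.0000,0.0000); lever o_n−o_2 = (-6.0000,-3.0000,1.0000)
cross product → J_v[:, 2] = (0.0000,1.0000,3.0000)
J_ω[:, 2] = z_2
entry J[3][2] = -1.0000

-1.000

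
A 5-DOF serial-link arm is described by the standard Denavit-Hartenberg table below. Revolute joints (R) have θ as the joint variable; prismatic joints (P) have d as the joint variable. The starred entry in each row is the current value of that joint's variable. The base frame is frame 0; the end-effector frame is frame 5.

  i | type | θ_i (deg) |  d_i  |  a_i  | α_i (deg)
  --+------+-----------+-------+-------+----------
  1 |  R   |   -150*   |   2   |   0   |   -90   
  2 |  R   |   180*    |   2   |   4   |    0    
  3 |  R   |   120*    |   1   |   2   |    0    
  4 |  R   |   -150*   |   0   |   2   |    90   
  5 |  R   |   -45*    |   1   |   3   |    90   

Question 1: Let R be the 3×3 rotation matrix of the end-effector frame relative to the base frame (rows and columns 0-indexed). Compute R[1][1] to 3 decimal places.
-0.250

End-effector y-axis (col 1 of R) = (-0.4330,-0.2500,-0.8660)
R[1][1] = -0.2500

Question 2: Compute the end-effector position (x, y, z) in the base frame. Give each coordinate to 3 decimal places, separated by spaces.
5.695 2.274 0.805

after link 1: o_1 = (0.0000, 0.0000, 2.0000)
after link 2: o_2 = (4.4641, 0.2679, 2.0000)
after link 3: o_3 = (4.0981, -1.0981, 3.7321)
after link 4: o_4 = (5.5981, -0.2321, 2.7321)
after link 5: o_5 = (5.6954, 2.2736, 0.8054)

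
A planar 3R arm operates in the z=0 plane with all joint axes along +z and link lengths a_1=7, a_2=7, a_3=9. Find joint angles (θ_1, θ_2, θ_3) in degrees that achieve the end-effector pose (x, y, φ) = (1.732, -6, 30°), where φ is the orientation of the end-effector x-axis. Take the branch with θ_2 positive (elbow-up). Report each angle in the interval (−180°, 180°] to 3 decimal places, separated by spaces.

wrist centre = target − a_3·(cos φ, sin φ) = (-6.0622, -10.5000)
cos θ_2 = (147.0006−7²−7²)/(2·7·7) = 0.5000; θ_2 = 59.9996° (elbow-up)
β = atan2(-10.5000,-6.0622) = -120.0002°; ψ = atan2(6.0622,10.5000) = 29.9998°
θ_1 = β − ψ = -150.0000°
θ_3 = φ − θ_1 − θ_2 = 120.0004° (wrapped to (-180°,180°])

-150.000 60.000 120.000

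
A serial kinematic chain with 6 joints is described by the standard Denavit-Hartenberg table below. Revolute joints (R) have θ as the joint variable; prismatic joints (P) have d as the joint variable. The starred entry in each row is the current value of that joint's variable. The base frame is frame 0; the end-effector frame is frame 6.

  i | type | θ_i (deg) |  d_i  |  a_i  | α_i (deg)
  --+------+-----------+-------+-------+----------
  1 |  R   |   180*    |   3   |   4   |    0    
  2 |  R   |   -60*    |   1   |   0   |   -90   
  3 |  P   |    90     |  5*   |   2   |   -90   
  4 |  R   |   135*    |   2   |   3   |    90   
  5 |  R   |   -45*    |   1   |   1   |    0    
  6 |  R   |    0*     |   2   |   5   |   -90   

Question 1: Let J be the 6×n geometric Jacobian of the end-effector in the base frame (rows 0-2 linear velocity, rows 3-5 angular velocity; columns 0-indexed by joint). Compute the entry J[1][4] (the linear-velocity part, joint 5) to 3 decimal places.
axis z_4 = (0.6124,0.3536,-0.7071); lever o_n−o_4 = (2.3139,6.2349,0.8787)
cross product → J_v[:, 4] = (4.7194,-2.1742,3.0000)
J_ω[:, 4] = z_4
entry J[1][4] = -2.1742

-2.174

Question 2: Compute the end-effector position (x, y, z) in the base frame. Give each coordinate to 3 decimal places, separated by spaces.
-3.179 3.064 5.000

after link 1: o_1 = (-4.0000, 0.0000, 3.0000)
after link 2: o_2 = (-4.0000, 0.0000, 4.0000)
after link 3: o_3 = (-8.3301, -2.5000, 2.0000)
after link 4: o_4 = (-5.4930, -3.1714, 4.1213)
after link 5: o_5 = (-4.8012, -1.9555, 3.9142)
after link 6: o_6 = (-3.1791, 3.0635, 5.0000)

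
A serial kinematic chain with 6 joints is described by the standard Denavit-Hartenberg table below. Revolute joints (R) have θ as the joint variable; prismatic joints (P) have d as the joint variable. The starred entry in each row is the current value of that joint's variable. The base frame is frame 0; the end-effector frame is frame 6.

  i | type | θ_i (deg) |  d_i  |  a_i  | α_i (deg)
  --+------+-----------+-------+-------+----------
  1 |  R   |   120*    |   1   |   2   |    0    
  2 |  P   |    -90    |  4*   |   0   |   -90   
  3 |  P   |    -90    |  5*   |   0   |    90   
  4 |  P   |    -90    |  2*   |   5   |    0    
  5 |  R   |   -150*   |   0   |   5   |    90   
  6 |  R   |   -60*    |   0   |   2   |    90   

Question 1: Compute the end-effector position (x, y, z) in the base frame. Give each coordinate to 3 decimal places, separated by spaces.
-3.830 6.098 2.000

after link 1: o_1 = (-1.0000, 1.7321, 1.0000)
after link 2: o_2 = (-1.0000, 1.7321, 5.0000)
after link 3: o_3 = (-3.5000, 6.0622, 5.0000)
after link 4: o_4 = (-2.7321, 0.7321, 5.0000)
after link 5: o_5 = (-4.8971, 4.4821, 2.5000)
after link 6: o_6 = (-3.8301, 6.0981, 2.0000)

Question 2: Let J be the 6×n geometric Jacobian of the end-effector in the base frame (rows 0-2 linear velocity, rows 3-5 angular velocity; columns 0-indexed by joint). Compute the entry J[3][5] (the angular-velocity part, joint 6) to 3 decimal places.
-0.250

axis z_5 = (-0.2500,0.4330,0.8660); lever o_n−o_5 = (1.0670,1.6160,-0.5000)
cross product → J_v[:, 5] = (-1.6160,0.7990,-0.8660)
J_ω[:, 5] = z_5
entry J[3][5] = -0.2500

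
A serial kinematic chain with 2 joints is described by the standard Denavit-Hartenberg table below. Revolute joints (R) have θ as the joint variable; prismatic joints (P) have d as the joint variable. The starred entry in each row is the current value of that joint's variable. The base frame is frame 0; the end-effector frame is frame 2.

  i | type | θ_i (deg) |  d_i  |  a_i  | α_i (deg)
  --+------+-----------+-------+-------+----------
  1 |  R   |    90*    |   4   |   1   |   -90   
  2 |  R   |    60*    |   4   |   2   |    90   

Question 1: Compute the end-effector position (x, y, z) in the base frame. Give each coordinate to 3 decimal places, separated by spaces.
-4.000 2.000 2.268

after link 1: o_1 = (0.0000, 1.0000, 4.0000)
after link 2: o_2 = (-4.0000, 2.0000, 2.2679)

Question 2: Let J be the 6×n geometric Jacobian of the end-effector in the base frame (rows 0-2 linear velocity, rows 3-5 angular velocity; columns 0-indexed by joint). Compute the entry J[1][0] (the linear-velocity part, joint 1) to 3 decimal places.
axis z_0 = ẑ; lever o_n−o_0 = (-4.0000,2.0000,2.2679)
cross product → J_v[:, 0] = (-2.0000,-4.0000,0.0000)
J_ω[:, 0] = z_0
entry J[1][0] = -4.0000

-4.000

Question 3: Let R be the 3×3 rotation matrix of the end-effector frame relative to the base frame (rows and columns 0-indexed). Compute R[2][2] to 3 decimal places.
End-effector z-axis (col 2 of R) = (0.0000,0.8660,0.5000)
R[2][2] = 0.5000

0.500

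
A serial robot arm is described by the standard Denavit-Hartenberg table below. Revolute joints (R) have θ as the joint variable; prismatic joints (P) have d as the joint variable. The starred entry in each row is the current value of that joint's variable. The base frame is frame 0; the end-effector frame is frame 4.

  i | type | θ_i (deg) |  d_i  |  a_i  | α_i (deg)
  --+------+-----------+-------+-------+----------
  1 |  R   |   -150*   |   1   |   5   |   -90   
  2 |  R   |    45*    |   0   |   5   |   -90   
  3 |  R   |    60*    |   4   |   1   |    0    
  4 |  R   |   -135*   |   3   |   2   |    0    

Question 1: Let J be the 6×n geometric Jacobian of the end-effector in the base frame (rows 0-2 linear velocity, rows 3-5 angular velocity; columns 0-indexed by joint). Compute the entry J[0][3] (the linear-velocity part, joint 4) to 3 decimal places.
-1.442

axis z_3 = (0.6124,0.3536,-0.7071); lever o_n−o_3 = (2.4861,-0.7954,-2.4873)
cross product → J_v[:, 3] = (-1.4418,-0.2347,-1.3660)
J_ω[:, 3] = z_3
entry J[0][3] = -1.4418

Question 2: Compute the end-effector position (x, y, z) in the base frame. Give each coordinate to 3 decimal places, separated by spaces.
after link 1: o_1 = (-4.3301, -2.5000, 1.0000)
after link 2: o_2 = (-7.3920, -4.2678, -2.5355)
after link 3: o_3 = (-5.6817, -2.2803, -5.7175)
after link 4: o_4 = (-3.1956, -3.0757, -8.2049)

-3.196 -3.076 -8.205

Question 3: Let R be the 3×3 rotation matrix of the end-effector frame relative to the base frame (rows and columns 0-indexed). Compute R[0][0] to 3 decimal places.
End-effector x-axis (col 0 of R) = (0.3245,-0.9280,-0.1830)
R[0][0] = 0.3245

0.324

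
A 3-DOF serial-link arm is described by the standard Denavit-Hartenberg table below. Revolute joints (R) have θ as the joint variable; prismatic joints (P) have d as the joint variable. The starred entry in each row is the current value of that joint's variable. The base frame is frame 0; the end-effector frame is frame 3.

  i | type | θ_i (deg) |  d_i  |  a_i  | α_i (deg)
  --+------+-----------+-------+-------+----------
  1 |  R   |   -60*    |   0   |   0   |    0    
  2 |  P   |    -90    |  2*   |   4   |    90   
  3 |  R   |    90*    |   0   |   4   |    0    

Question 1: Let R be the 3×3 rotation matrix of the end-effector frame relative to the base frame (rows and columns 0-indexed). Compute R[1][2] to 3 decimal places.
End-effector z-axis (col 2 of R) = (-0.5000,0.8660,0.0000)
R[1][2] = 0.8660

0.866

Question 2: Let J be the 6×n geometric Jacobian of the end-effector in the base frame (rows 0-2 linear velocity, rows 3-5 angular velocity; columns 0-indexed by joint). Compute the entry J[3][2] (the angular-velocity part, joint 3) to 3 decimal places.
axis z_2 = (-0.5000,0.8660,0.0000); lever o_n−o_2 = (0.0000,-0.0000,4.0000)
cross product → J_v[:, 2] = (3.4641,2.0000,0.0000)
J_ω[:, 2] = z_2
entry J[3][2] = -0.5000

-0.500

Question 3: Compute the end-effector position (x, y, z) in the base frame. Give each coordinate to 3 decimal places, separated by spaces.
-3.464 -2.000 6.000

after link 1: o_1 = (0.0000, 0.0000, 0.0000)
after link 2: o_2 = (-3.4641, -2.0000, 2.0000)
after link 3: o_3 = (-3.4641, -2.0000, 6.0000)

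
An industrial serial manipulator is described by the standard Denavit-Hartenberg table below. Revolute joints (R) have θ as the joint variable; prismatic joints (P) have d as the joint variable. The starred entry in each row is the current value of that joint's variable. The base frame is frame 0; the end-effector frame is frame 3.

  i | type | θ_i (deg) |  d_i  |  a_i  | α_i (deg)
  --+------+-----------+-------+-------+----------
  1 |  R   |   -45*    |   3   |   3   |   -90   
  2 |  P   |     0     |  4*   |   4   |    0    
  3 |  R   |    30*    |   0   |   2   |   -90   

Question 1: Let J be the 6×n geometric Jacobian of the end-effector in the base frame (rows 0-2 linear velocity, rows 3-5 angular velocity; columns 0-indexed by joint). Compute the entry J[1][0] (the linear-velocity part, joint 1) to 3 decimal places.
axis z_0 = ẑ; lever o_n−o_0 = (9.0029,-3.3461,2.0000)
cross product → J_v[:, 0] = (3.3461,9.0029,-0.0000)
J_ω[:, 0] = z_0
entry J[1][0] = 9.0029

9.003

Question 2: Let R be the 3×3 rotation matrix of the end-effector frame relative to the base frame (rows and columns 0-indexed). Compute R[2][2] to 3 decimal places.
-0.866

End-effector z-axis (col 2 of R) = (-0.3536,0.3536,-0.8660)
R[2][2] = -0.8660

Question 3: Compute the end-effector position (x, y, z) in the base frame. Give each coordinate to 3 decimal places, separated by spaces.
9.003 -3.346 2.000

after link 1: o_1 = (2.1213, -2.1213, 3.0000)
after link 2: o_2 = (7.7782, -2.1213, 3.0000)
after link 3: o_3 = (9.0029, -3.3461, 2.0000)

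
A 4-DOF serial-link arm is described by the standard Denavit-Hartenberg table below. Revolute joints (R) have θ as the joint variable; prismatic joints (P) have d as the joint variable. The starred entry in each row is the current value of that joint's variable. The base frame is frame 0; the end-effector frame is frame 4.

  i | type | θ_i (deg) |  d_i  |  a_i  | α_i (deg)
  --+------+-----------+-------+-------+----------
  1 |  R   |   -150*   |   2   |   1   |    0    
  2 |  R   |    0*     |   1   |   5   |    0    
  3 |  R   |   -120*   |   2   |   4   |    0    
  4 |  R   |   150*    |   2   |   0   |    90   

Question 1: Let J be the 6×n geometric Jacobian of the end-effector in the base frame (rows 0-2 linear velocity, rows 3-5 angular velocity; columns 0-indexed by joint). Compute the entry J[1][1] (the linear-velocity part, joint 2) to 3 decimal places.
-4.330

axis z_1 = (0.0000,0.0000,1.0000); lever o_n−o_1 = (-4.3301,1.5000,5.0000)
cross product → J_v[:, 1] = (-1.5000,-4.3301,0.0000)
J_ω[:, 1] = z_1
entry J[1][1] = -4.3301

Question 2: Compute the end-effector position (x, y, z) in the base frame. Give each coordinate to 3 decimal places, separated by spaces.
after link 1: o_1 = (-0.8660, -0.5000, 2.0000)
after link 2: o_2 = (-5.1962, -3.0000, 3.0000)
after link 3: o_3 = (-5.1962, 1.0000, 5.0000)
after link 4: o_4 = (-5.1962, 1.0000, 7.0000)

-5.196 1.000 7.000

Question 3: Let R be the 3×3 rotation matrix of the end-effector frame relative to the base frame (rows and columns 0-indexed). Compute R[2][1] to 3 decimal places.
End-effector y-axis (col 1 of R) = (0.0000,-0.0000,1.0000)
R[2][1] = 1.0000

1.000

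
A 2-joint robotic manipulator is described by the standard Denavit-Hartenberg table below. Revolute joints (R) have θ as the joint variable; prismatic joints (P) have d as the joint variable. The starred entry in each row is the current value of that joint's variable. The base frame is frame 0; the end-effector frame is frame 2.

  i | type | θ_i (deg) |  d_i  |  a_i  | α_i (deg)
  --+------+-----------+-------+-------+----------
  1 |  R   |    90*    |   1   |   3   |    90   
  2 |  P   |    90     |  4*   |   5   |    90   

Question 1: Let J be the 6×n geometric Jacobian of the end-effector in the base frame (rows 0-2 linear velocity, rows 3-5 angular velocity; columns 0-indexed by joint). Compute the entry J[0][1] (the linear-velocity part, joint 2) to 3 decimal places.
prismatic axis z_1 = (1.0000,-0.0000,0.0000)
J_v[:, 1] = z_1; J_ω[:, 1] = (0,0,0)
entry J[0][1] = 1.0000

1.000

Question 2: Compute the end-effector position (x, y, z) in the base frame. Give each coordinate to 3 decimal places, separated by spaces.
4.000 3.000 6.000

after link 1: o_1 = (0.0000, 3.0000, 1.0000)
after link 2: o_2 = (4.0000, 3.0000, 6.0000)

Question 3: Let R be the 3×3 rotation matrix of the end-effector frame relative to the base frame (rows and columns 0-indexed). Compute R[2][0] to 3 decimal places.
End-effector x-axis (col 0 of R) = (-0.0000,0.0000,1.0000)
R[2][0] = 1.0000

1.000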